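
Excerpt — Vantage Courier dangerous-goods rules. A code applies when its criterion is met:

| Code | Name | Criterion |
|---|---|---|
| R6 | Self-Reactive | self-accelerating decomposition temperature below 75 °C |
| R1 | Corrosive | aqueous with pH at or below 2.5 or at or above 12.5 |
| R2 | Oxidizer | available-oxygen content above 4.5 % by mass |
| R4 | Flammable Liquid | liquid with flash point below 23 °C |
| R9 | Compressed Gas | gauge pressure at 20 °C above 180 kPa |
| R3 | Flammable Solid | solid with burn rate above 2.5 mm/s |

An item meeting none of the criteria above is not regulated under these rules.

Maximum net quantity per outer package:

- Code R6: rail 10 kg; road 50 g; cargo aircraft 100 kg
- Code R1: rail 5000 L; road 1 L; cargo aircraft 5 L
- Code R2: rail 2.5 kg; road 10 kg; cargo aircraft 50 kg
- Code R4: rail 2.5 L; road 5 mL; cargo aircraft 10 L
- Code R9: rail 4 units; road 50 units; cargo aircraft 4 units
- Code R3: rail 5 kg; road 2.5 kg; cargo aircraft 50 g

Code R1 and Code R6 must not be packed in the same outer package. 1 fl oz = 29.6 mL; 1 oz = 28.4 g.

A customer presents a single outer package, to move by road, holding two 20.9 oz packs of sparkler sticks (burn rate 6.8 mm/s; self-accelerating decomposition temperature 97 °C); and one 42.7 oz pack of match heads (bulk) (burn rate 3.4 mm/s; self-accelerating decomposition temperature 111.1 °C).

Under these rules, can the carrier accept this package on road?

The sparkler sticks have burn rate 6.8 mm/s, which is > 2.5 mm/s, so they are Code R3 (Flammable Solid).
The match heads (bulk) have burn rate 3.4 mm/s, which is > 2.5 mm/s, so they are Code R3 (Flammable Solid).
Total Code R3: (two 20.9 oz packs = 1187.12 g) + (one 42.7 oz pack = 1212.68 g) = 2399.8 g.
2399.8 g is within the road limit of 2.5 kg for Code R3.

Yes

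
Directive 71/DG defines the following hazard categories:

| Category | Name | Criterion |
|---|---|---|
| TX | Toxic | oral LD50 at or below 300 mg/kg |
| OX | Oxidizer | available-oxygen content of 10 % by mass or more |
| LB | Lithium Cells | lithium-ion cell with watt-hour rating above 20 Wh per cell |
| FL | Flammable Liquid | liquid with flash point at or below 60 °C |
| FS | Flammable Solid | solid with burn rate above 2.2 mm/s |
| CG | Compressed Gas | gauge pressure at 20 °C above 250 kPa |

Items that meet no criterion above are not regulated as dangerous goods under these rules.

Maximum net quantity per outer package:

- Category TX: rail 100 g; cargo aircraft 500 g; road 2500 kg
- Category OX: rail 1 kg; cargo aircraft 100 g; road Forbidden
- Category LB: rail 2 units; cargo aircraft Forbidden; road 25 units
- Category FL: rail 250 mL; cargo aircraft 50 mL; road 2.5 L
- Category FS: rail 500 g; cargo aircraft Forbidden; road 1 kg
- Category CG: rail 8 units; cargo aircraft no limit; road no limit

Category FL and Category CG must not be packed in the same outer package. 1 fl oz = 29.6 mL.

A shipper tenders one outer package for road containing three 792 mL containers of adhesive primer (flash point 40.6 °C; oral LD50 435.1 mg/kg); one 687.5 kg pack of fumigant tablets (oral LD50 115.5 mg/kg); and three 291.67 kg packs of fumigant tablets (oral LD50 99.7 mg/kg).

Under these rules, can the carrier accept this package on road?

Adhesive primer: flash point 40.6 °C ≤ 60 °C → Category FL (Flammable Liquid).
Oral LD50 115.5 mg/kg meets the Category TX criterion (Toxic), so the fumigant tablets are Category TX.
Oral LD50 99.7 mg/kg meets the Category TX criterion (Toxic), so the fumigant tablets are Category TX.
Category TX net quantity: 687.5 kg + (three 291.67 kg packs = 875.01 kg) = 1562.51 kg.
That is within the Category TX road limit of 2500 kg.
Category FL quantity: three 792 mL containers = 2.376 L.
2.376 L ≤ 2.5 L (road limit, Category FL) — within limit.
The segregation rule (Category FL with Category CG) does not apply to Category TX with Category FL.
Every hazard category is within its road limit and no segregation rule is violated.

Yes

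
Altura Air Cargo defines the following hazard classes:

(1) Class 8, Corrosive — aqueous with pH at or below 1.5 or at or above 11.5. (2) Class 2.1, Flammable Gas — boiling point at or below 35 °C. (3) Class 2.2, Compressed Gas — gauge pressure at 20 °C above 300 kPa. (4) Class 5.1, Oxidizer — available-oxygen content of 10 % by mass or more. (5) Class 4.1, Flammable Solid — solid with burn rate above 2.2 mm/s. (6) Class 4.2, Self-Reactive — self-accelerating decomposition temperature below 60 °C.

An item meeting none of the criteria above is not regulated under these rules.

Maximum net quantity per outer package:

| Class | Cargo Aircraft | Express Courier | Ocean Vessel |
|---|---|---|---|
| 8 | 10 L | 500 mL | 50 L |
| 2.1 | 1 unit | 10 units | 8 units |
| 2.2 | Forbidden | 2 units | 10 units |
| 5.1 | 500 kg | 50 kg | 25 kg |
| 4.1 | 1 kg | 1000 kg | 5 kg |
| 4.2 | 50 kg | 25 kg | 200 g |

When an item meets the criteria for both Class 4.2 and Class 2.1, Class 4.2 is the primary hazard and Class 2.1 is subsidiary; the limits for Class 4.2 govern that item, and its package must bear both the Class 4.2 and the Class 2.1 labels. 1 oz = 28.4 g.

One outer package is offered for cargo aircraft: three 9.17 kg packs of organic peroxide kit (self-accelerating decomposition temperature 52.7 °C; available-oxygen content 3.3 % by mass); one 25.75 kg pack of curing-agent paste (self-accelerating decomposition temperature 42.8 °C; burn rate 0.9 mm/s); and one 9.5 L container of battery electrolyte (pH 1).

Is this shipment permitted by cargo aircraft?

Self-accelerating decomposition temperature 52.7 °C meets the Class 4.2 criterion (Self-Reactive), so the organic peroxide kit is Class 4.2.
Curing-agent paste: self-accelerating decomposition temperature 42.8 °C < 60 °C → Class 4.2 (Self-Reactive).
Battery electrolyte: pH 1 ≤ 1.5 → Class 8 (Corrosive).
Total Class 4.2: (three 9.17 kg packs = 27.51 kg) + 25.75 kg = 53.26 kg.
That exceeds the Class 4.2 cargo aircraft limit of 50 kg.
Class 8 quantity: 9.5 L.
9.5 L is within the cargo aircraft limit of 10 L for Class 8.

No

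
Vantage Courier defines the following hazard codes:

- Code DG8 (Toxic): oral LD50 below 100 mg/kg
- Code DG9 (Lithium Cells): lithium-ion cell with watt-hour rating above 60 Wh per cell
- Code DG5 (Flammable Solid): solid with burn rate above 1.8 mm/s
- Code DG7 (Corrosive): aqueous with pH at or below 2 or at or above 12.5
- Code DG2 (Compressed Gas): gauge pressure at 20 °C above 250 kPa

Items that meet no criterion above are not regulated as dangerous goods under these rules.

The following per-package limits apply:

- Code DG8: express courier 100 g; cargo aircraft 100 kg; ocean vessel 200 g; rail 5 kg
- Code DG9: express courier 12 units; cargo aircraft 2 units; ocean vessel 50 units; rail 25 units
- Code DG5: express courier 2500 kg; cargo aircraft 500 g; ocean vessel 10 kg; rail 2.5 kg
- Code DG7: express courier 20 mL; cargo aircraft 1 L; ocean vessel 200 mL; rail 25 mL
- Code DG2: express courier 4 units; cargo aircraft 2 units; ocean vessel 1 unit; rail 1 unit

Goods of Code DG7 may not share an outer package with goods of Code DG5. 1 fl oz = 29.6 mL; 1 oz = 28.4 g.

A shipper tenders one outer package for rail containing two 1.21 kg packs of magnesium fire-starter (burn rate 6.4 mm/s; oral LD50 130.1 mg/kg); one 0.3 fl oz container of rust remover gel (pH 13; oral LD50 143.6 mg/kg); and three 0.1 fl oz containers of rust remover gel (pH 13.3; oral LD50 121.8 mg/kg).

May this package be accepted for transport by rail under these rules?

No

The magnesium fire-starter has burn rate 6.4 mm/s, which is > 1.8 mm/s, so it is Code DG5 (Flammable Solid).
pH 13 meets the Code DG7 criterion (Corrosive), so the rust remover gel is Code DG7.
With pH 13.3 (≥ 12.5), the rust remover gel falls in Code DG7.
Total Code DG7: (one 0.3 fl oz container = 8.88 mL) + (three 0.1 fl oz containers = 8.88 mL) = 17.76 mL.
17.76 mL ≤ 25 mL (rail limit, Code DG7) — within limit.
Code DG5 quantity: two 1.21 kg packs = 2.42 kg.
2.42 kg ≤ 2.5 kg (rail limit, Code DG5) — within limit.
Code DG7 and Code DG5 may not share an outer package.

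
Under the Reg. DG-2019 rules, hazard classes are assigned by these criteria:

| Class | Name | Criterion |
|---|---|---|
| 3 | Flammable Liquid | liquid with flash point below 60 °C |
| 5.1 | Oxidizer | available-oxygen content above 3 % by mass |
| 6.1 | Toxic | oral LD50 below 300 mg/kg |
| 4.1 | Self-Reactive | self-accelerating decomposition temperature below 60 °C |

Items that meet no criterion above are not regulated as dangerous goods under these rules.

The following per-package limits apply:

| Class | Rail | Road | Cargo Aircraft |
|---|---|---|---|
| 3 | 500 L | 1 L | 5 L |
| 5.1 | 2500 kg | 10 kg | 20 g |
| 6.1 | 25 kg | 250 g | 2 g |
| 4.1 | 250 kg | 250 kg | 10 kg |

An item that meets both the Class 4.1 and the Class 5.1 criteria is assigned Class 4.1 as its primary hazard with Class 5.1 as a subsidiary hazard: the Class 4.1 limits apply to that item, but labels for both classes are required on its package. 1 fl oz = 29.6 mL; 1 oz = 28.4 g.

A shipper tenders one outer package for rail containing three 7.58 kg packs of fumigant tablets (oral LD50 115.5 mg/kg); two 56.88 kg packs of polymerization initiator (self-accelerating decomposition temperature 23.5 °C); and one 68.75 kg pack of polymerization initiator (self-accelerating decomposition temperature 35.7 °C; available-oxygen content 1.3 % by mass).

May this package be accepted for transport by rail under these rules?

Yes

Oral LD50 115.5 mg/kg meets the Class 6.1 criterion (Toxic), so the fumigant tablets are Class 6.1.
Self-accelerating decomposition temperature 23.5 °C meets the Class 4.1 criterion (Self-Reactive), so the polymerization initiator is Class 4.1.
The polymerization initiator has self-accelerating decomposition temperature 35.7 °C, which is < 60 °C, so it is Class 4.1 (Self-Reactive).
Class 4.1 net quantity: (two 56.88 kg packs = 113.76 kg) + 68.75 kg = 182.51 kg.
182.51 kg ≤ 250 kg (rail limit, Class 4.1) — within limit.
Class 6.1 quantity: three 7.58 kg packs = 22.74 kg.
That is within the Class 6.1 rail limit of 25 kg.
Every hazard class is within its rail limit and no segregation rule is violated.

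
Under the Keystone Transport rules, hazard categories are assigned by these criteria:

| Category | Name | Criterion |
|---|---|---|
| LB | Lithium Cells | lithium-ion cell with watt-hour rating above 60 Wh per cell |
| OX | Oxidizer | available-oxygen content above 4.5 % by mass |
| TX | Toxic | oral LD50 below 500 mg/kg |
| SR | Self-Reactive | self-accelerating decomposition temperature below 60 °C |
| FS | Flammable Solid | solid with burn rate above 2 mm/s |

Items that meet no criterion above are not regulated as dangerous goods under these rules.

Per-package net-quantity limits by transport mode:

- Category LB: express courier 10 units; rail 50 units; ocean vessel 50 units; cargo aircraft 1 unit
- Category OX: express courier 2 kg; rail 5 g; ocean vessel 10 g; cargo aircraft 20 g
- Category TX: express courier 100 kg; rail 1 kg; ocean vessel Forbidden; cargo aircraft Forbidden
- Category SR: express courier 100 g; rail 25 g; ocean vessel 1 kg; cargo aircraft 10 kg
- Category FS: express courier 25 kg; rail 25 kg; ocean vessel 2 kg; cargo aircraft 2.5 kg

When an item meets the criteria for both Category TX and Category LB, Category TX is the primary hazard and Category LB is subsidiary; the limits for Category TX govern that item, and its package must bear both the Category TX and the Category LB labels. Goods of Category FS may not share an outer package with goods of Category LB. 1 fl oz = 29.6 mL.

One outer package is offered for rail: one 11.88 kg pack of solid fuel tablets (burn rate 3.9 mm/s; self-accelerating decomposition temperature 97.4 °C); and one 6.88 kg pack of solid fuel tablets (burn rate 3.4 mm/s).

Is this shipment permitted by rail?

Yes

With burn rate 3.9 mm/s (> 2 mm/s), the solid fuel tablets fall in Category FS.
The solid fuel tablets have burn rate 3.4 mm/s, which is > 2 mm/s, so they are Category FS (Flammable Solid).
Category FS net quantity: 11.88 kg + 6.88 kg = 18.76 kg.
18.76 kg ≤ 25 kg (rail limit, Category FS) — within limit.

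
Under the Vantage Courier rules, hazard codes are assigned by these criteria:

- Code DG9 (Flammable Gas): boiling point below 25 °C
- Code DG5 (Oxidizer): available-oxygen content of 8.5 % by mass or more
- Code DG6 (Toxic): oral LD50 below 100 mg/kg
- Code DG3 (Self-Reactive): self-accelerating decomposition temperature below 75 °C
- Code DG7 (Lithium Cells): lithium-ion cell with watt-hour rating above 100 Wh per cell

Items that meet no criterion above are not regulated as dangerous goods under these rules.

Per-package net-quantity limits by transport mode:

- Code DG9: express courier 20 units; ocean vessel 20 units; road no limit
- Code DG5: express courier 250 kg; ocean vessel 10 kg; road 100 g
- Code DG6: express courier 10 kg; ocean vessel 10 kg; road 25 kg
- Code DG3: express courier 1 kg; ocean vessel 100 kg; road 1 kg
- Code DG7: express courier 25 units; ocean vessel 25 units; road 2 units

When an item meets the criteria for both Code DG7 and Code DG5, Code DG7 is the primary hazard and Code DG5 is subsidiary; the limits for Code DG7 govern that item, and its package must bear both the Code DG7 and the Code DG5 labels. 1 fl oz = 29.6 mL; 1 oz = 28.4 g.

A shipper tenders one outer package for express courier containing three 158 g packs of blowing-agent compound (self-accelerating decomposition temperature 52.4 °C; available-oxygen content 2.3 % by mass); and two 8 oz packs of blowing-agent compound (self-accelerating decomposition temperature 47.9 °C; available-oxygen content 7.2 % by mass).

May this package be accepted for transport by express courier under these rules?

Yes

The blowing-agent compound has self-accelerating decomposition temperature 52.4 °C, which is < 75 °C, so it is Code DG3 (Self-Reactive).
The blowing-agent compound has self-accelerating decomposition temperature 47.9 °C, which is < 75 °C, so it is Code DG3 (Self-Reactive).
Total Code DG3: (three 158 g packs = 474 g) + (two 8 oz packs = 454.4 g) = 928.4 g.
That is within the Code DG3 express courier limit of 1 kg.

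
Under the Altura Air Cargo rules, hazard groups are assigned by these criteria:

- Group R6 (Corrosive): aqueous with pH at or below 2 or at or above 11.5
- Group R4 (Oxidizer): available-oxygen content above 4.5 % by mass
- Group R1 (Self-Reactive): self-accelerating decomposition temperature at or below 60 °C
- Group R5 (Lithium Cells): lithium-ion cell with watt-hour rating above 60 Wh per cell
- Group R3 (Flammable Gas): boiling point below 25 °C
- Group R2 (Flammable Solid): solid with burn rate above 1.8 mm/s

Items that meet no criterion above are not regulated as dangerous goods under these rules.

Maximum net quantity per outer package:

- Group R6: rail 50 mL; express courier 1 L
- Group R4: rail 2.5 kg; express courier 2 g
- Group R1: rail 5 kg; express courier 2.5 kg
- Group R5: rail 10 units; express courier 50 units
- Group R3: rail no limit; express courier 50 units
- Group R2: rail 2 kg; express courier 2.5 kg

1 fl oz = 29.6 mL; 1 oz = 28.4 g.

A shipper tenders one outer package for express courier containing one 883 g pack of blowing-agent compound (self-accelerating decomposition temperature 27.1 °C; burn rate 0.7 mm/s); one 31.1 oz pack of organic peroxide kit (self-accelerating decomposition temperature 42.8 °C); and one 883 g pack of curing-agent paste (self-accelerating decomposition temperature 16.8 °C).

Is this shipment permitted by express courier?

With self-accelerating decomposition temperature 27.1 °C (≤ 60 °C), the blowing-agent compound falls in Group R1.
Organic peroxide kit: self-accelerating decomposition temperature 42.8 °C ≤ 60 °C → Group R1 (Self-Reactive).
With self-accelerating decomposition temperature 16.8 °C (≤ 60 °C), the curing-agent paste falls in Group R1.
Total Group R1: 883 g + (one 31.1 oz pack = 883.24 g) + 883 g = 2649.24 g.
2649.24 g > 2.5 kg (express courier limit, Group R1) — over the limit.

No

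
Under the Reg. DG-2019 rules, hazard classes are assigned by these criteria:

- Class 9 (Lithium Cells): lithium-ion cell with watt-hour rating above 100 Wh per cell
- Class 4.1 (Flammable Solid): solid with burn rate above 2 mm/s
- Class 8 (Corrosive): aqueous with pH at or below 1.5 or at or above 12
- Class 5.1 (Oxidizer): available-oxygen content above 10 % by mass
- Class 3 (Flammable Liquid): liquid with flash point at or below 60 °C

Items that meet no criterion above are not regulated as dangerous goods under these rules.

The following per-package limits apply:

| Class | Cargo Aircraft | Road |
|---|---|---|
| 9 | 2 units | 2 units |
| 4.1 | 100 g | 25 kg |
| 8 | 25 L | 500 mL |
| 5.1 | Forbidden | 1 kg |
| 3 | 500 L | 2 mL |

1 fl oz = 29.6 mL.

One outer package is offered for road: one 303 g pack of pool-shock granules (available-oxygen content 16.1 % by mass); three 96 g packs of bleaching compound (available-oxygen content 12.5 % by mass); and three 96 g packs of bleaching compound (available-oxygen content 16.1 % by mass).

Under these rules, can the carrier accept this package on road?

The pool-shock granules have available-oxygen content 16.1 % by mass, which is > 10 % by mass, so they are Class 5.1 (Oxidizer).
With available-oxygen content 12.5 % by mass (> 10 % by mass), the bleaching compound falls in Class 5.1.
The bleaching compound has available-oxygen content 16.1 % by mass, which is > 10 % by mass, so it is Class 5.1 (Oxidizer).
Class 5.1 net quantity: 303 g + (three 96 g packs = 288 g) + (three 96 g packs = 288 g) = 879 g.
879 g ≤ 1 kg (road limit, Class 5.1) — within limit.

Yes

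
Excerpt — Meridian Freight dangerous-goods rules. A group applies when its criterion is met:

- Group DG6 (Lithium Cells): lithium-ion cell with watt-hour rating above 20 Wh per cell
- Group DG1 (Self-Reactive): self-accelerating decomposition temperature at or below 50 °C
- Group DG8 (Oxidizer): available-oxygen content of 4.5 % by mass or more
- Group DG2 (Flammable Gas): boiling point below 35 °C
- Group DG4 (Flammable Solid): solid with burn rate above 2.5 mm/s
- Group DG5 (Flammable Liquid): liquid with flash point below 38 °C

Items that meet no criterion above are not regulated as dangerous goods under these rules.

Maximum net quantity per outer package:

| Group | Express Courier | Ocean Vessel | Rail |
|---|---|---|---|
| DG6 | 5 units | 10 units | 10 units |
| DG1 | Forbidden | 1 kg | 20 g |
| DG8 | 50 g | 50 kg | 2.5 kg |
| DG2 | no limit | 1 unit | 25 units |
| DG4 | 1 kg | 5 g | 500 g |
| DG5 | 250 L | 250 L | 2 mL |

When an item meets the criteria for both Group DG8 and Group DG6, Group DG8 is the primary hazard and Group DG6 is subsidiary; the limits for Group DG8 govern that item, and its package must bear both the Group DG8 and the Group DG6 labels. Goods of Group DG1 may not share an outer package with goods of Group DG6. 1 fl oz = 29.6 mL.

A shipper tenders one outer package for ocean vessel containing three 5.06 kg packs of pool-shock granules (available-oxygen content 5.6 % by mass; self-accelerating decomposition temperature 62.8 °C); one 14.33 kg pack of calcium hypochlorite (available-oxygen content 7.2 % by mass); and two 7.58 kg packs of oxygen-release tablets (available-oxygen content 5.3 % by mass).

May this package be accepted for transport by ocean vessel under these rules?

With available-oxygen content 5.6 % by mass (≥ 4.5 % by mass), the pool-shock granules fall in Group DG8.
Calcium hypochlorite: available-oxygen content 7.2 % by mass ≥ 4.5 % by mass → Group DG8 (Oxidizer).
Oxygen-release tablets: available-oxygen content 5.3 % by mass ≥ 4.5 % by mass → Group DG8 (Oxidizer).
Group DG8 net quantity: (three 5.06 kg packs = 15.18 kg) + 14.33 kg + (two 7.58 kg packs = 15.16 kg) = 44.67 kg.
44.67 kg ≤ 50 kg (ocean vessel limit, Group DG8) — within limit.

Yes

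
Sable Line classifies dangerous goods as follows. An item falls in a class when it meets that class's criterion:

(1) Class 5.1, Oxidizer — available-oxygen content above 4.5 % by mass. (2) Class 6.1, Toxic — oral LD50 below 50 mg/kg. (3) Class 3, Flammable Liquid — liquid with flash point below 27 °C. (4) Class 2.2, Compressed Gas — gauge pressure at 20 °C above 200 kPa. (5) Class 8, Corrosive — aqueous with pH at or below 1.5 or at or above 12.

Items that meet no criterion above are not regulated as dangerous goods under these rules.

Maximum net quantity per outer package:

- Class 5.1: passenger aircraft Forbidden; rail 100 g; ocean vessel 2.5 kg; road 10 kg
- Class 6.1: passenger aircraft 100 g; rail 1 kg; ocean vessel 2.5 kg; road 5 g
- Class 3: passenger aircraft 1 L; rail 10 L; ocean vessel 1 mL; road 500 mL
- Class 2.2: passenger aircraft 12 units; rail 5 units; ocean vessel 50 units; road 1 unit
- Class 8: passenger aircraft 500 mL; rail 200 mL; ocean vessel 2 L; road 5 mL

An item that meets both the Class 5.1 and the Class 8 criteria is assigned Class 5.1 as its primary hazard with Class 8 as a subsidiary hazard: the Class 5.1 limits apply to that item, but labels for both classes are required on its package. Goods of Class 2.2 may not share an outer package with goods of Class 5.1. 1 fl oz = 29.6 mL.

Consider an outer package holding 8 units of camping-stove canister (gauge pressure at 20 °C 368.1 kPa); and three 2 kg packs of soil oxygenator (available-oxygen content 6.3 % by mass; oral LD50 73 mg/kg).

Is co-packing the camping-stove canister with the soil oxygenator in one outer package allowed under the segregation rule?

With gauge pressure at 20 °C 368.1 kPa (> 200 kPa), the camping-stove canister falls in Class 2.2.
The soil oxygenator has available-oxygen content 6.3 % by mass, which is > 4.5 % by mass, so it is Class 5.1 (Oxidizer).
Class 2.2 and Class 5.1 may not share an outer package.

No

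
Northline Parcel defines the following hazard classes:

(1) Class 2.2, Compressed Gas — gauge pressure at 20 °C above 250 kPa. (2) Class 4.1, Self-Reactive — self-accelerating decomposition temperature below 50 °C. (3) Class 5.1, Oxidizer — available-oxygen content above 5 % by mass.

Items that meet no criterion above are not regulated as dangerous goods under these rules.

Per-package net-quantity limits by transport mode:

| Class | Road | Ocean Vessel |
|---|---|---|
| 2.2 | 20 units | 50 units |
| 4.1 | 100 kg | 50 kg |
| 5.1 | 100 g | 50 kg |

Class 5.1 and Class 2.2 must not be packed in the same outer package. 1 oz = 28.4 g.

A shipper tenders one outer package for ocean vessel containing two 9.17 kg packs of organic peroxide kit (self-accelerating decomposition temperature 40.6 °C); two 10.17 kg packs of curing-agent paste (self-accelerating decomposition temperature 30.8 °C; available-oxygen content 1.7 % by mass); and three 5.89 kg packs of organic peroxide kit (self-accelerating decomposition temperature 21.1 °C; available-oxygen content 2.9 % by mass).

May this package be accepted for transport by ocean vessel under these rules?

No

The organic peroxide kit has self-accelerating decomposition temperature 40.6 °C, which is < 50 °C, so it is Class 4.1 (Self-Reactive).
The curing-agent paste has self-accelerating decomposition temperature 30.8 °C, which is < 50 °C, so it is Class 4.1 (Self-Reactive).
The organic peroxide kit has self-accelerating decomposition temperature 21.1 °C, which is < 50 °C, so it is Class 4.1 (Self-Reactive).
Total Class 4.1: (two 9.17 kg packs = 18.34 kg) + (two 10.17 kg packs = 20.34 kg) + (three 5.89 kg packs = 17.67 kg) = 56.35 kg.
56.35 kg > 50 kg (ocean vessel limit, Class 4.1) — over the limit.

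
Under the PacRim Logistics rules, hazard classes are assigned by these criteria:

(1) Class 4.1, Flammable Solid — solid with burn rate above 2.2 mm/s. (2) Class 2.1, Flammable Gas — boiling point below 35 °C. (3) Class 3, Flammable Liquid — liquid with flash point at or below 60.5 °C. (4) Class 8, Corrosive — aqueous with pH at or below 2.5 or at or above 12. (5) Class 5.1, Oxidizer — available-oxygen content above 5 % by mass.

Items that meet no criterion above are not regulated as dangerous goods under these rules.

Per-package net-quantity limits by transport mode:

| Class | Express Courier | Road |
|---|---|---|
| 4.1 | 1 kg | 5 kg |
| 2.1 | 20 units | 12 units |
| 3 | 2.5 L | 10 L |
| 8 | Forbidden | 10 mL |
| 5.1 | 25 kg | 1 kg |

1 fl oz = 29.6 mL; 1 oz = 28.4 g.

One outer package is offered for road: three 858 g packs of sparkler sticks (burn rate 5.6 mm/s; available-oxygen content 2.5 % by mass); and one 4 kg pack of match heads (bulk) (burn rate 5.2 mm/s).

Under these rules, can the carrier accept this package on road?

No

With burn rate 5.6 mm/s (> 2.2 mm/s), the sparkler sticks fall in Class 4.1.
Burn rate 5.2 mm/s meets the Class 4.1 criterion (Flammable Solid), so the match heads (bulk) are Class 4.1.
Class 4.1 net quantity: (three 858 g packs = 2.574 kg) + 4 kg = 6.574 kg.
6.574 kg > 5 kg (road limit, Class 4.1) — over the limit.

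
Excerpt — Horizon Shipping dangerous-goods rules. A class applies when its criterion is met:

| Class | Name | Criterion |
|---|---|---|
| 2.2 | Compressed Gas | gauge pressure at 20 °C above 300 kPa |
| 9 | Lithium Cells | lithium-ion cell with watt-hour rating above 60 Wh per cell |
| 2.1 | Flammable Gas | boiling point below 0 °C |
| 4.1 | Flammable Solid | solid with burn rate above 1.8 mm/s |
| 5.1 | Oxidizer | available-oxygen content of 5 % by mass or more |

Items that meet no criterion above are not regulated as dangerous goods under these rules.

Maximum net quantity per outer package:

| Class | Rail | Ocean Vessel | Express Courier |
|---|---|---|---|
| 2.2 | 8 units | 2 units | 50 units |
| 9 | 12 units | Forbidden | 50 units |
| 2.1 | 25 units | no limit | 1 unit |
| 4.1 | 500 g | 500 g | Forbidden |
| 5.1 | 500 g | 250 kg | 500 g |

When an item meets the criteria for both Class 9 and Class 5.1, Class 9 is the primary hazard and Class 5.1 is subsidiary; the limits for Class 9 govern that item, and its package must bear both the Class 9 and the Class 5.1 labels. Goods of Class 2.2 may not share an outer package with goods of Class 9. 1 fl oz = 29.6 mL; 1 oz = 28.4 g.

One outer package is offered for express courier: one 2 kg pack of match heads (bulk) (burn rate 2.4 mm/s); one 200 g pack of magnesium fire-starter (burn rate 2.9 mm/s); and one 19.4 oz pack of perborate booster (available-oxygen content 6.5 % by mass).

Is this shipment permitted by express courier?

Match heads (bulk): burn rate 2.4 mm/s > 1.8 mm/s → Class 4.1 (Flammable Solid).
Burn rate 2.9 mm/s meets the Class 4.1 criterion (Flammable Solid), so the magnesium fire-starter is Class 4.1.
Perborate booster: available-oxygen content 6.5 % by mass ≥ 5 % by mass → Class 5.1 (Oxidizer).
Total Class 4.1: 2 kg + 200 g = 2.2 kg.
Class 4.1 is Forbidden by express courier.
Class 5.1 quantity: one 19.4 oz pack = 550.96 g.
550.96 g exceeds the express courier limit of 500 g for Class 5.1.
The segregation rule (Class 2.2 with Class 9) does not apply to Class 4.1 with Class 5.1.

No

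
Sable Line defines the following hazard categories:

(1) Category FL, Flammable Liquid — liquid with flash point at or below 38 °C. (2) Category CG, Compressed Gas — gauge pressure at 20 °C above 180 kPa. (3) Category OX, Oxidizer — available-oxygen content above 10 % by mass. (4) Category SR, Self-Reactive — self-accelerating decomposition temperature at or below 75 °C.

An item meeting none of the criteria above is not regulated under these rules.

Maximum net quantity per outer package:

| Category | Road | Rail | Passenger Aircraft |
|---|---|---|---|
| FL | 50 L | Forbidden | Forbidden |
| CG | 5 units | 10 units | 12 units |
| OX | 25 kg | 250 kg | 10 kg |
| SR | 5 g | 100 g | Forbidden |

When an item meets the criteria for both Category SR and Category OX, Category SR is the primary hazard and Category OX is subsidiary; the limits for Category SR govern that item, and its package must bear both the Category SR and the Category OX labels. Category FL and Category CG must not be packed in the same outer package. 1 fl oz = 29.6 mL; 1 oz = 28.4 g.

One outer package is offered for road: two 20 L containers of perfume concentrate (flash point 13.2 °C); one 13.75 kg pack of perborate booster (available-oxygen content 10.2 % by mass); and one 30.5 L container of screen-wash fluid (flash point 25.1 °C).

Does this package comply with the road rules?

With flash point 13.2 °C (≤ 38 °C), the perfume concentrate falls in Category FL.
The perborate booster has available-oxygen content 10.2 % by mass, which is > 10 % by mass, so it is Category OX (Oxidizer).
With flash point 25.1 °C (≤ 38 °C), the screen-wash fluid falls in Category FL.
Total Category FL: (two 20 L containers = 40 L) + 30.5 L = 70.5 L.
That exceeds the Category FL road limit of 50 L.
Category OX quantity: 13.75 kg.
13.75 kg is within the road limit of 25 kg for Category OX.
The segregation rule (Category FL with Category CG) does not apply to Category FL with Category OX.

No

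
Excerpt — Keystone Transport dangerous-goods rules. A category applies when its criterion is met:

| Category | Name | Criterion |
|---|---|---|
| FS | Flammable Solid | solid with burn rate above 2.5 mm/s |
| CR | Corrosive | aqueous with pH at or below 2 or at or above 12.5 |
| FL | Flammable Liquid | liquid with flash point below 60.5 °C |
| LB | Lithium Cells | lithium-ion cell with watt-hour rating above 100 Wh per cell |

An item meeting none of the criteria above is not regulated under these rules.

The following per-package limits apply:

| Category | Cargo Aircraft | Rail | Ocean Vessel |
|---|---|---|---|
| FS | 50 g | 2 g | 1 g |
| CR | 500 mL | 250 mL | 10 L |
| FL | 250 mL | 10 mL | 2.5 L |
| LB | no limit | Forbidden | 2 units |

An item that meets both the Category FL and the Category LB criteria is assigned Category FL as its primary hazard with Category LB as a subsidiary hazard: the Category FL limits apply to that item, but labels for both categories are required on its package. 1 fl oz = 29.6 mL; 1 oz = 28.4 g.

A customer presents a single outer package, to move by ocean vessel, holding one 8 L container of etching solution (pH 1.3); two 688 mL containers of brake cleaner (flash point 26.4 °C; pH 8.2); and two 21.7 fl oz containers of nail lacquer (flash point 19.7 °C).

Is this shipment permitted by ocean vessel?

No

The etching solution has pH 1.3, which is ≤ 2, so it is Category CR (Corrosive).
Brake cleaner: flash point 26.4 °C < 60.5 °C → Category FL (Flammable Liquid).
Nail lacquer: flash point 19.7 °C < 60.5 °C → Category FL (Flammable Liquid).
Total Category FL: (two 688 mL containers = 1.376 L) + (two 21.7 fl oz containers = 1284.64 mL) = 2660.64 mL.
2660.64 mL exceeds the ocean vessel limit of 2.5 L for Category FL.
Category CR quantity: 8 L.
That is within the Category CR ocean vessel limit of 10 L.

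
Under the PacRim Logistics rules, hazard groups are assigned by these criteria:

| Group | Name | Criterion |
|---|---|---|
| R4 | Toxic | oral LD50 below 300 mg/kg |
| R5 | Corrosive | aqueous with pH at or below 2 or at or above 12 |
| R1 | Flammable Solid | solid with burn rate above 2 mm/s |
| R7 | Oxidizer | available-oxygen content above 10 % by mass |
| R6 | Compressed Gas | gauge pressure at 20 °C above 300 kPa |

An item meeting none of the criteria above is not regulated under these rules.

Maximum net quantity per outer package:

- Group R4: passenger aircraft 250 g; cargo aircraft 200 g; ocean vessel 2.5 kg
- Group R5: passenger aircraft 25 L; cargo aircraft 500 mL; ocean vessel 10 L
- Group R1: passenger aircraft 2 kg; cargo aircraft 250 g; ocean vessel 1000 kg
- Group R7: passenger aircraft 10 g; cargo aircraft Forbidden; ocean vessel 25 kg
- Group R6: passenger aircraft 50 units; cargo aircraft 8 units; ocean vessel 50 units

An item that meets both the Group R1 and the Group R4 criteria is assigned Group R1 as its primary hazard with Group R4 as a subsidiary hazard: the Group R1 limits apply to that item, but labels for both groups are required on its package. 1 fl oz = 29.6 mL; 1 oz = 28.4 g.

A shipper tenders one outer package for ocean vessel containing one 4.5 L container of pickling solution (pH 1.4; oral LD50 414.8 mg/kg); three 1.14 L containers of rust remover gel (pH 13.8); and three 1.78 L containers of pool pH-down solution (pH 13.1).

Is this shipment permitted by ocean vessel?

The pickling solution has pH 1.4, which is ≤ 2, so it is Group R5 (Corrosive).
Rust remover gel: pH 13.8 ≥ 12 → Group R5 (Corrosive).
With pH 13.1 (≥ 12), the pool pH-down solution falls in Group R5.
Group R5 net quantity: 4.5 L + (three 1.14 L containers = 3.42 L) + (three 1.78 L containers = 5.34 L) = 13.26 L.
13.26 L exceeds the ocean vessel limit of 10 L for Group R5.

No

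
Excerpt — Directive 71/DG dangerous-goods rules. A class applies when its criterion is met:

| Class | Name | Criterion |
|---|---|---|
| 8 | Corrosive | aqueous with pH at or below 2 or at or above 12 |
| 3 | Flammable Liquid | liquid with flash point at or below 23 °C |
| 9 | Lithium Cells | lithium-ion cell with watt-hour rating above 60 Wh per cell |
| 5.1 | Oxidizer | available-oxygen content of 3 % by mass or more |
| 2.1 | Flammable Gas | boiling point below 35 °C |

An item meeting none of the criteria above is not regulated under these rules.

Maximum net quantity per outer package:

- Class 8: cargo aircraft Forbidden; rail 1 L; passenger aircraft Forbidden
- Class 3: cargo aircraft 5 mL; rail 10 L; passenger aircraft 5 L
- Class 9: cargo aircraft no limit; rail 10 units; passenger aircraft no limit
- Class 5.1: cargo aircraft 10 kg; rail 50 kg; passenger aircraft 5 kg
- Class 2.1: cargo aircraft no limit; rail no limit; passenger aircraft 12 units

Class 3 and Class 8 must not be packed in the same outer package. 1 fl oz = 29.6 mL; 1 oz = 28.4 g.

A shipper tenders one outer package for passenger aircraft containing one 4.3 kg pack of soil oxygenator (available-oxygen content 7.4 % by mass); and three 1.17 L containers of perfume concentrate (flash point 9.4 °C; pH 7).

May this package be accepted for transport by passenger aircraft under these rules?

Yes

Available-oxygen content 7.4 % by mass meets the Class 5.1 criterion (Oxidizer), so the soil oxygenator is Class 5.1.
Perfume concentrate: flash point 9.4 °C ≤ 23 °C → Class 3 (Flammable Liquid).
Class 3 quantity: three 1.17 L containers = 3.51 L.
3.51 L ≤ 5 L (passenger aircraft limit, Class 3) — within limit.
Class 5.1 quantity: 4.3 kg.
4.3 kg ≤ 5 kg (passenger aircraft limit, Class 5.1) — within limit.
The segregation rule (Class 3 with Class 8) does not apply to Class 3 with Class 5.1.
Every hazard class is within its passenger aircraft limit and no segregation rule is violated.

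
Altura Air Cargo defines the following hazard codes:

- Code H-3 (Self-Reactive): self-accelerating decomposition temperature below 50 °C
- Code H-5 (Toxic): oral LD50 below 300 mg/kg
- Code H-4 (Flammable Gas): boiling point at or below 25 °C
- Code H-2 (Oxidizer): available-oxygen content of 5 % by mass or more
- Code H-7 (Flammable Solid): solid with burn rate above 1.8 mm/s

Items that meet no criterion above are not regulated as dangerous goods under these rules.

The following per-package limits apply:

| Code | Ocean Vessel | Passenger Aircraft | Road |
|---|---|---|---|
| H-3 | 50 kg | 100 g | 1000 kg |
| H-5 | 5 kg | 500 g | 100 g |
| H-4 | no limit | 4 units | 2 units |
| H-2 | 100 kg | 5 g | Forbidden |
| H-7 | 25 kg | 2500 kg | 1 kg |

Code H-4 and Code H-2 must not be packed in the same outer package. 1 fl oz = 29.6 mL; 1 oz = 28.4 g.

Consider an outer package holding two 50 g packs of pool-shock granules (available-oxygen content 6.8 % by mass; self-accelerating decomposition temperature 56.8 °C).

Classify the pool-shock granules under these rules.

Code H-2

With available-oxygen content 6.8 % by mass (≥ 5 % by mass), the pool-shock granules fall in Code H-2.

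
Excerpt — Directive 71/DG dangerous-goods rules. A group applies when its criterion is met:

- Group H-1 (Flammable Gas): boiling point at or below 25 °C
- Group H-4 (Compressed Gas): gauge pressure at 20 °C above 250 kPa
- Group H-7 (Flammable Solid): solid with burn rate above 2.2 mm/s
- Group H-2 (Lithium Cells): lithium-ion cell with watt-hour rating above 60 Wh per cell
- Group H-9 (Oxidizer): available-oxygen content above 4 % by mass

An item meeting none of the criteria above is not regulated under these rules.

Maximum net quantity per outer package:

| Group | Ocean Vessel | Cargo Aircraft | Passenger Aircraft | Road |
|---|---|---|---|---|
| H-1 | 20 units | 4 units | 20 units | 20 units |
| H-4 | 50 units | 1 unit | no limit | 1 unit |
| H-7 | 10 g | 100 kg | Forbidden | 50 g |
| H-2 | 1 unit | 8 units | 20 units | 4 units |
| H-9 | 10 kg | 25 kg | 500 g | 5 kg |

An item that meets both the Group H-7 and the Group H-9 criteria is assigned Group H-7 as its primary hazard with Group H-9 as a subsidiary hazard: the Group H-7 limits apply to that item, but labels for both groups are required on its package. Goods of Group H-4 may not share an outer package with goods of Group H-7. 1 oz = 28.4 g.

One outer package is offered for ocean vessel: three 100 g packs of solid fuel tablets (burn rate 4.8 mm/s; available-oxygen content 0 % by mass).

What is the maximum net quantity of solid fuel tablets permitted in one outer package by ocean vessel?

10 g

With burn rate 4.8 mm/s (> 2.2 mm/s), the solid fuel tablets fall in Group H-7.
The ocean vessel limit for Group H-7 is 10 g.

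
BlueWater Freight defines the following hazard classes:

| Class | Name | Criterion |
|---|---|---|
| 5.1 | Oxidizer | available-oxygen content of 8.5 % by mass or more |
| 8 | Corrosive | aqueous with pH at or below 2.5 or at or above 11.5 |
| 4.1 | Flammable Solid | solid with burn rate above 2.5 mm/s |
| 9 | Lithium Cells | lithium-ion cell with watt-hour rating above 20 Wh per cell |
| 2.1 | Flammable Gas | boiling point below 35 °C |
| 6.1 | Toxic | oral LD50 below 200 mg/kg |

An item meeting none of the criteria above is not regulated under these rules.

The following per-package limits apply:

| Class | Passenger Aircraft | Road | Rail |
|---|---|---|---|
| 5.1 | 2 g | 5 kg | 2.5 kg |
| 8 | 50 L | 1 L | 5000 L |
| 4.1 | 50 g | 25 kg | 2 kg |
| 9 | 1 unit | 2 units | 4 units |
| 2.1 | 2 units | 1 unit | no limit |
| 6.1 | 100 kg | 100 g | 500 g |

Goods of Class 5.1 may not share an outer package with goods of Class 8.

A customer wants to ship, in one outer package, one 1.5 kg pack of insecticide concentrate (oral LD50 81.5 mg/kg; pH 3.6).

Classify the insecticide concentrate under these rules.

Class 6.1

Oral LD50 81.5 mg/kg meets the Class 6.1 criterion (Toxic), so the insecticide concentrate is Class 6.1.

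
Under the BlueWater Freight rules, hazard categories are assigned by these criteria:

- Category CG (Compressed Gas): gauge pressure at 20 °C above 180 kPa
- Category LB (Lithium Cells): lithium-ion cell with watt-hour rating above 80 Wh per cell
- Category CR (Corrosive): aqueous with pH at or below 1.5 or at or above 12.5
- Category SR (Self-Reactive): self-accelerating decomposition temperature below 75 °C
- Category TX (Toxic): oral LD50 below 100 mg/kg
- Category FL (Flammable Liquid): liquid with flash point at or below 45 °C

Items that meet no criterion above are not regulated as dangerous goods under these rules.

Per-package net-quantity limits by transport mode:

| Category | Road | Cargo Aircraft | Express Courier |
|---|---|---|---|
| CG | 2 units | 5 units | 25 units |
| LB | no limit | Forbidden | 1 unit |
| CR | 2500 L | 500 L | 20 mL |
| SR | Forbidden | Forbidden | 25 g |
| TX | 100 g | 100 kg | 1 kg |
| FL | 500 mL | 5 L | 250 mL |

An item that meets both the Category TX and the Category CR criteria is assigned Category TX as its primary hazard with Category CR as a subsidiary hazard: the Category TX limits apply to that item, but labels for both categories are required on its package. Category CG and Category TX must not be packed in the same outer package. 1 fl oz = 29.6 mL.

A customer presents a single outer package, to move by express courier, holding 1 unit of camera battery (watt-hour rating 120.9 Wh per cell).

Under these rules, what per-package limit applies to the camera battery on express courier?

The camera battery has watt-hour rating 120.9 Wh per cell, which is > 80 Wh per cell, so it is Category LB (Lithium Cells).
The express courier limit for Category LB is 1 unit.

1 unit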